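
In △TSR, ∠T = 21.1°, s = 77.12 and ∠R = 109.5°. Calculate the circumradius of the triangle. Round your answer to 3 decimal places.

50.786

The third angle is ∠S = 180° − ∠R − ∠T = 49.40°.
Law of sines: t = s·sin T/sin S ≈ 36.565.
Law of sines: r = s·sin R/sin S ≈ 95.745.
Circumradius = s/(2 sin S) ≈ 50.786.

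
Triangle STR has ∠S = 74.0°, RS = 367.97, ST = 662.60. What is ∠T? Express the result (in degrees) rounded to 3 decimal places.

By the law of cosines, TR² = RS² + ST² − 2·RS·ST·cos S = 4.4003e+05, so TR ≈ 663.35.
Law of cosines again: cos T = (ST² + TR² − RS²)/(2·ST·TR) ≈ 0.84597, so ∠T ≈ 32.22°.

32.224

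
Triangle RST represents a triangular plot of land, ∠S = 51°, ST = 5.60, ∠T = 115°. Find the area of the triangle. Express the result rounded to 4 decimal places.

The third angle is ∠R = 180° − ∠S − ∠T = 14.00°.
Law of sines: TR = ST·sin S/sin R ≈ 17.989.
Law of sines: RS = ST·sin T/sin R ≈ 20.979.
Area = ½·ST·TR·sin T ≈ 45.651.

45.6509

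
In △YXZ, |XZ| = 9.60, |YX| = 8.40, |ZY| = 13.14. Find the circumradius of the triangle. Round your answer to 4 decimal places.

R ≈ 6.5825

By the law of cosines, cos Y = (|ZY|² + |YX|² − |XZ|²) / (2·|ZY|·|YX|) ≈ 0.68430, so ∠Y ≈ 46.82°.
Circumradius = |XZ|/(2 sin Y) ≈ 6.5825.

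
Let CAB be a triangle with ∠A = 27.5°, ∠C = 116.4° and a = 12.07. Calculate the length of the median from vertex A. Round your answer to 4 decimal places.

The third angle is ∠B = 180° − ∠C − ∠A = 36.10°.
Law of sines: c = a·sin C/sin A ≈ 23.414.
Law of sines: b = a·sin B/sin A ≈ 15.401.
Median from A: ½√(2·b² + 2·c² − a²) ≈ 18.875.

m_A ≈ 18.8754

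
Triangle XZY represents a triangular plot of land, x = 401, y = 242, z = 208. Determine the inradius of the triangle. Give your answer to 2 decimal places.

r ≈ 47.94

Semiperimeter s = (401 + 208 + 242)/2 = 425.5.
Heron's formula: area = √(425.5·24.5·217.5·183.5) ≈ 20398.
Inradius = area/s = 20398/425.5 ≈ 47.938.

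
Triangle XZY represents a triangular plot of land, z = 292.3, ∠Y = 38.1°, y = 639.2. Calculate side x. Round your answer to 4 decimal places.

Law of sines: sin Z = z·sin Y/y ≈ 0.28216.
Since y ≥ z, only the acute value applies: ∠Z ≈ 16.39°.
Then ∠X = 180° − ∠Y − ∠Z ≈ 125.51°.
Law of sines gives x = y·sin X/sin Y ≈ 843.25.

843.2479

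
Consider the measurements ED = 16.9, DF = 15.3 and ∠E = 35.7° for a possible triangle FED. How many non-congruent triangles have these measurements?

2

ED·sin E = 16.9·sin(35.7°) ≈ 9.862.
Since ED sin E < DF < ED (9.862 < 15.3 < 16.9), two triangles exist.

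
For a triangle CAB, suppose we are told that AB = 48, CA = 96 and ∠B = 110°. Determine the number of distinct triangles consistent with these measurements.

AB·sin B = 48·sin(110°) ≈ 45.11.
Since ∠B is not acute, a triangle exists only if CA > AB; here CA > AB, so there is exactly one triangle.

1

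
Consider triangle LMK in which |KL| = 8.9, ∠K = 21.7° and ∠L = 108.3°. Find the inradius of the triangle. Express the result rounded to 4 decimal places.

1.4983

The third angle is ∠M = 180° − ∠K − ∠L = 50.00°.
Law of sines: |MK| = |KL|·sin L/sin M ≈ 11.031.
Law of sines: |LM| = |KL|·sin K/sin M ≈ 4.2958.
Area = ½·|KL|·|MK|·sin K ≈ 18.149.
Semiperimeter s = (11.031+8.9+4.2958)/2 = 12.113.
Inradius = area/s = 18.149/12.113 ≈ 1.4983.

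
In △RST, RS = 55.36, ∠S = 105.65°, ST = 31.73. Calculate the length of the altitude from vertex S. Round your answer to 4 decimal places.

23.8749

By the law of cosines, TR² = RS² + ST² − 2·RS·ST·cos S = 5019.2, so TR ≈ 70.847.
Area = ½·RS·ST·sin S ≈ 845.73.
The altitude from S has length 2·area/TR ≈ 23.875.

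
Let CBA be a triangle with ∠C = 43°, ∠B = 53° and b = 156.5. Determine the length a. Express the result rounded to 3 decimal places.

The third angle is ∠A = 180° − ∠C − ∠B = 84.00°.
Law of sines: a = b·sin A/sin B ≈ 194.89.

194.886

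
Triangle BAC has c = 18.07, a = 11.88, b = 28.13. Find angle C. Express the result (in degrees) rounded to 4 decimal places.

∠C ≈ 24.9678°

By the law of cosines, cos C = (b² + a² − c²) / (2·b·a) ≈ 0.90655, so ∠C ≈ 24.97°.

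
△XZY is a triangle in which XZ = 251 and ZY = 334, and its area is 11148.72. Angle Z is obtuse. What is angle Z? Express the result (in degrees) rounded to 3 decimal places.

From area = ½·XZ·ZY·sin Z, we get sin Z = 2·area/(XZ·ZY) ≈ 0.26597.
Taking the obtuse solution, ∠Z ≈ 164.58°.

∠Z ≈ 164.575°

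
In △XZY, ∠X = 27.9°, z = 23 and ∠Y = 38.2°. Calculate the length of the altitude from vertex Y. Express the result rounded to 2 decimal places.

h_Y ≈ 10.76

The third angle is ∠Z = 180° − ∠Y − ∠X = 113.90°.
Law of sines: x = z·sin X/sin Z ≈ 11.772.
Law of sines: y = z·sin Y/sin Z ≈ 15.557.
Area = ½·z·x·sin Y ≈ 83.717.
The altitude from Y has length 2·area/y ≈ 10.762.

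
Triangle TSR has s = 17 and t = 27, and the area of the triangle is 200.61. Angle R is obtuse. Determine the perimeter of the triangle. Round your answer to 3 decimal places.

82.261

From area = ½·t·s·sin R, we get sin R = 2·area/(t·s) ≈ 0.87412.
Taking the obtuse solution, ∠R ≈ 119.06°.
Law of cosines then gives r ≈ 38.261.
Perimeter = 27 + 17 + 38.261 = 82.261.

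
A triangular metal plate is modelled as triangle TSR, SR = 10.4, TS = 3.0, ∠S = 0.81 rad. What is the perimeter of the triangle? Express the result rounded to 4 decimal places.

By the law of cosines, RT² = TS² + SR² − 2·TS·SR·cos S = 74.135, so RT ≈ 8.6102.
Semiperimeter s = (10.4+8.6102+3)/2 = 11.005.
Perimeter = 10.4 + 8.6102 + 3 = 22.01.

perimeter ≈ 22.0102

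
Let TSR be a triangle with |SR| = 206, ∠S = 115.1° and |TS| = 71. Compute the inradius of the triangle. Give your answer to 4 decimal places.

By the law of cosines, |RT|² = |TS|² + |SR|² − 2·|TS|·|SR|·cos S = 59886, so |RT| ≈ 244.72.
Area = ½·|TS|·|SR|·sin S ≈ 6622.4.
Semiperimeter s = (206+244.72+71)/2 = 260.86.
Inradius = area/s = 6622.4/260.86 ≈ 25.387.

r ≈ 25.3871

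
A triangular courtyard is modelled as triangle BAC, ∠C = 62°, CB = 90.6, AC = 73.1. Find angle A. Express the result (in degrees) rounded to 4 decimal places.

By the law of cosines, BA² = AC² + CB² − 2·AC·CB·cos C = 7333.5, so BA ≈ 85.636.
Law of cosines again: cos A = (BA² + AC² − CB²)/(2·BA·AC) ≈ 0.35693, so ∠A ≈ 69.09°.

∠A ≈ 69.0883°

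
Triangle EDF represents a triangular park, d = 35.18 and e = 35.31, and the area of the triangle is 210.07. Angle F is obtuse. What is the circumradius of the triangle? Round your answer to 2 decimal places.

R ≈ 102.66

From area = ½·e·d·sin F, we get sin F = 2·area/(e·d) ≈ 0.33822.
Taking the obtuse solution, ∠F ≈ 160.23°.
Law of cosines then gives f ≈ 69.444.
Circumradius = f/(2 sin F) ≈ 102.66.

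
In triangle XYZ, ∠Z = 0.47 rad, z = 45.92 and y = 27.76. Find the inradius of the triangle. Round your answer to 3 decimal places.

Law of sines: sin Y = y·sin Z/z ≈ 0.27378.
Since z ≥ y, only the acute value applies: ∠Y ≈ 0.277 rad.
Then ∠X = π − ∠Z − ∠Y ≈ 2.394 rad.
Law of sines gives x = z·sin X/sin Z ≈ 68.915.
Area = ½·z·y·sin X ≈ 433.21.
Semiperimeter s = (68.915+27.76+45.92)/2 = 71.298.
Inradius = area/s = 433.21/71.298 ≈ 6.076.

r ≈ 6.076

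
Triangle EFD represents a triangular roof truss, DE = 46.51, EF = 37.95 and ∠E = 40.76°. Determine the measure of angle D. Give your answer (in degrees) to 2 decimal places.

By the law of cosines, FD² = DE² + EF² − 2·DE·EF·cos E = 929.5, so FD ≈ 30.488.
Law of cosines again: cos D = (FD² + DE² − EF²)/(2·FD·DE) ≈ 0.58269, so ∠D ≈ 54.36°.

54.36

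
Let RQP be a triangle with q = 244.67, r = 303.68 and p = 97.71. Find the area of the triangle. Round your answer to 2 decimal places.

Semiperimeter s = (303.68 + 244.67 + 97.71)/2 = 323.03.
Heron's formula: area = √(323.03·19.35·78.36·225.32) ≈ 10505.

10505.31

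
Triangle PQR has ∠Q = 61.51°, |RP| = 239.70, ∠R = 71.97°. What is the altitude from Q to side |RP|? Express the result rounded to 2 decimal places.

The third angle is ∠P = 180° − ∠Q − ∠R = 46.52°.
Law of sines: |QR| = |RP|·sin P/sin Q ≈ 197.89.
Law of sines: |PQ| = |RP|·sin R/sin Q ≈ 259.33.
Area = ½·|RP|·|QR|·sin R ≈ 22553.
The altitude from Q has length 2·area/|RP| ≈ 188.18.

188.18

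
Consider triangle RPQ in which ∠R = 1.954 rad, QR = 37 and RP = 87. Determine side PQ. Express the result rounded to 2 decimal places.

106.51

By the law of cosines, PQ² = QR² + RP² − 2·QR·RP·cos R = 11345, so PQ ≈ 106.51.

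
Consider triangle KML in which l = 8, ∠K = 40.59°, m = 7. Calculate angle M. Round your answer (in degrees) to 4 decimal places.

59.4859

By the law of cosines, k² = m² + l² − 2·m·l·cos K = 27.949, so k ≈ 5.2867.
Law of cosines again: cos M = (l² + k² − m²)/(2·l·k) ≈ 0.50775, so ∠M ≈ 59.49°.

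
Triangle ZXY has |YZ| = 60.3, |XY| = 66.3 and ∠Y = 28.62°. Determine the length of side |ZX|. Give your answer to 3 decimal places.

By the law of cosines, |ZX|² = |XY|² + |YZ|² − 2·|XY|·|YZ|·cos Y = 1013, so |ZX| ≈ 31.827.

31.827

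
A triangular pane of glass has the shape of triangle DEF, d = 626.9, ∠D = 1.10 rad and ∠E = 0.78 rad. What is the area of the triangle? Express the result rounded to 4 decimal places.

The third angle is ∠F = π − ∠D − ∠E = 1.262 rad.
Law of sines: e = d·sin E/sin D ≈ 494.71.
Law of sines: f = d·sin F/sin D ≈ 670.07.
Area = ½·d·e·sin F ≈ 1.4771e+05.

area ≈ 147711.8753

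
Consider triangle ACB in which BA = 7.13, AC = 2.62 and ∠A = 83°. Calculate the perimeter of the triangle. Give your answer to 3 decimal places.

By the law of cosines, CB² = BA² + AC² − 2·BA·AC·cos A = 53.148, so CB ≈ 7.2903.
Semiperimeter s = (7.2903+7.13+2.62)/2 = 8.5201.
Perimeter = 7.2903 + 7.13 + 2.62 = 17.04.

perimeter ≈ 17.040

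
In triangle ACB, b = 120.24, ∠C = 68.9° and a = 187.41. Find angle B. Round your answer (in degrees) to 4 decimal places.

37.8953

By the law of cosines, c² = b² + a² − 2·b·a·cos C = 33356, so c ≈ 182.64.
Law of cosines again: cos B = (a² + c² − b²)/(2·a·c) ≈ 0.78913, so ∠B ≈ 37.90°.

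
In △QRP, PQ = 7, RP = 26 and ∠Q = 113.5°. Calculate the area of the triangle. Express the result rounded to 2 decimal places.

area ≈ 71.91

Law of sines: sin R = PQ·sin Q/RP ≈ 0.24690.
Since RP ≥ PQ, only the acute value applies: ∠R ≈ 14.29°.
Then ∠P = 180° − ∠Q − ∠R ≈ 52.21°.
Law of sines gives QR = RP·sin P/sin Q ≈ 22.404.
Area = ½·RP·PQ·sin P ≈ 71.91.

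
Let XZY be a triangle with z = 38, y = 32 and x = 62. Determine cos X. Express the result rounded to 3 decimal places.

By the law of cosines, cos X = (z² + y² − x²) / (2·z·y) ≈ -0.56579, so ∠X ≈ 124.46°.

-0.566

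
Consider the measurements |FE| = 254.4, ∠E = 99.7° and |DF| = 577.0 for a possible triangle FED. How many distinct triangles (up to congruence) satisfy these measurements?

1

|FE|·sin E = 254.4·sin(99.7°) ≈ 250.8.
Since ∠E is not acute, a triangle exists only if |DF| > |FE|; here |DF| > |FE|, so there is exactly one triangle.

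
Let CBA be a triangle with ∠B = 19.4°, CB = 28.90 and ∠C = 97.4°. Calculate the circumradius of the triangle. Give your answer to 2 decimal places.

The third angle is ∠A = 180° − ∠C − ∠B = 63.20°.
Law of sines: BA = CB·sin C/sin A ≈ 32.108.
Law of sines: AC = CB·sin B/sin A ≈ 10.755.
Circumradius = CB/(2 sin A) ≈ 16.189.

R ≈ 16.19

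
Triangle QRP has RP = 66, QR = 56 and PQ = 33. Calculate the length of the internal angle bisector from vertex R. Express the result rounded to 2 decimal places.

t_R ≈ 58.53

By the law of cosines, cos R = (QR² + RP² − PQ²) / (2·QR·RP) ≈ 0.86621, so ∠R ≈ 0.523 rad.
The bisector from R has length 2·QR·RP·cos(∠R/2)/(QR+RP) ≈ 58.528.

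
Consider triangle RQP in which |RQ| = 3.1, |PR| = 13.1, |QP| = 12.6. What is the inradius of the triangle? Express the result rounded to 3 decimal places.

1.355

Semiperimeter s = (12.6 + 13.1 + 3.1)/2 = 14.4.
Heron's formula: area = √(14.4·1.8·1.3·11.3) ≈ 19.513.
Inradius = area/s = 19.513/14.4 ≈ 1.3551.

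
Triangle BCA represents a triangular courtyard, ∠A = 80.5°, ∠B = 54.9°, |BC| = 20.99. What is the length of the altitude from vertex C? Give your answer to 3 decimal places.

h_C ≈ 17.173

The third angle is ∠C = 180° − ∠A − ∠B = 44.60°.
Law of sines: |CA| = |BC|·sin B/sin A ≈ 17.412.
Law of sines: |AB| = |BC|·sin C/sin A ≈ 14.943.
Area = ½·|BC|·|CA|·sin C ≈ 128.31.
The altitude from C has length 2·area/|AB| ≈ 17.173.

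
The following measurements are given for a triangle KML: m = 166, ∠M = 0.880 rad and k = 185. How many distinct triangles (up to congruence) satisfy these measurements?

k·sin M = 185·sin(0.880 rad) ≈ 142.6.
Since k sin M < m < k (142.6 < 166 < 185), two triangles exist.

2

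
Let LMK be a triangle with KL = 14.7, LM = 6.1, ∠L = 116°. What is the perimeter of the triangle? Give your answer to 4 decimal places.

By the law of cosines, MK² = KL² + LM² − 2·KL·LM·cos L = 331.92, so MK ≈ 18.219.
Semiperimeter s = (18.219+14.7+6.1)/2 = 19.509.
Perimeter = 18.219 + 14.7 + 6.1 = 39.019.

39.0186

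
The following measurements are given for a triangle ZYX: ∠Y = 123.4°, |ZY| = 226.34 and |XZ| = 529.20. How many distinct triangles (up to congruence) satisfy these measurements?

|ZY|·sin Y = 226.34·sin(123.4°) ≈ 189.
Since ∠Y is not acute, a triangle exists only if |XZ| > |ZY|; here |XZ| > |ZY|, so there is exactly one triangle.

1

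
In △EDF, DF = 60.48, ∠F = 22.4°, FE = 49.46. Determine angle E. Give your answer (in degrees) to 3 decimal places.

105.650

By the law of cosines, ED² = DF² + FE² − 2·DF·FE·cos F = 572.86, so ED ≈ 23.934.
Law of cosines again: cos E = (FE² + ED² − DF²)/(2·FE·ED) ≈ -0.26976, so ∠E ≈ 105.65°.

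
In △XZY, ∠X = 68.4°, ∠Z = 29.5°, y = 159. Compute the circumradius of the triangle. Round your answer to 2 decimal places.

The third angle is ∠Y = 180° − ∠X − ∠Z = 82.10°.
Law of sines: x = y·sin X/sin Y ≈ 149.25.
Law of sines: z = y·sin Z/sin Y ≈ 79.046.
Circumradius = y/(2 sin Y) ≈ 80.262.

80.26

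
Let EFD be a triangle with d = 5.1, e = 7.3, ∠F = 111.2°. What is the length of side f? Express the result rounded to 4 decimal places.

10.3066

By the law of cosines, f² = d² + e² − 2·d·e·cos F = 106.23, so f ≈ 10.307.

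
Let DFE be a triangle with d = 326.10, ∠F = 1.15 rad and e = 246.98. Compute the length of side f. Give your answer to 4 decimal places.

By the law of cosines, f² = e² + d² − 2·e·d·cos F = 1.0154e+05, so f ≈ 318.66.

318.6550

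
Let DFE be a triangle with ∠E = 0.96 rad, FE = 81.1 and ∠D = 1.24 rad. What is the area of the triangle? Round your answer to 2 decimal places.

2302.94

The third angle is ∠F = π − ∠E − ∠D = 0.942 rad.
Law of sines: ED = FE·sin F/sin D ≈ 69.328.
Law of sines: DF = FE·sin E/sin D ≈ 70.245.
Area = ½·FE·ED·sin E ≈ 2302.9.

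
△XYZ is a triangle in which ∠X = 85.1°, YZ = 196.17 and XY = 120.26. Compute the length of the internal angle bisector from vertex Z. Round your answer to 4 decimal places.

Law of sines: sin Z = XY·sin X/YZ ≈ 0.61080.
Since YZ ≥ XY, only the acute value applies: ∠Z ≈ 37.65°.
Then ∠Y = 180° − ∠X − ∠Z ≈ 57.25°.
Law of sines gives ZX = YZ·sin Y/sin X ≈ 165.6.
The bisector from Z has length 2·YZ·ZX·cos(∠Z/2)/(YZ+ZX) ≈ 169.99.

169.9863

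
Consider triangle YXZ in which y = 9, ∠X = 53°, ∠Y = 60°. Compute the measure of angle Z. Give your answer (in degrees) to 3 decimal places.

The third angle is ∠Z = 180° − ∠Y − ∠X = 67.00°.

67.000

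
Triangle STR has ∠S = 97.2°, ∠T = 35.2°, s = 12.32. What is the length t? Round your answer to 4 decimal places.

The third angle is ∠R = 180° − ∠S − ∠T = 47.60°.
Law of sines: t = s·sin T/sin S ≈ 7.1581.

7.1581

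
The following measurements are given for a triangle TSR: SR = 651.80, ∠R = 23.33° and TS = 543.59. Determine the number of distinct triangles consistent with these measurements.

2

SR·sin R = 651.80·sin(23.33°) ≈ 258.1.
Since SR sin R < TS < SR (258.1 < 543.59 < 651.80), two triangles exist.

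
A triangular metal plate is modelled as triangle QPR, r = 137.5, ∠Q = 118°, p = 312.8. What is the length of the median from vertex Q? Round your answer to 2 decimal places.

By the law of cosines, q² = p² + r² − 2·p·r·cos Q = 1.5713e+05, so q ≈ 396.4.
Median from Q: ½√(2·p² + 2·r² − q²) ≈ 138.17.

m_Q ≈ 138.17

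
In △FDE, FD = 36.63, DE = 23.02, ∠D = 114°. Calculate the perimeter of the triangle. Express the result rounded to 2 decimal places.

By the law of cosines, EF² = FD² + DE² − 2·FD·DE·cos D = 2557.6, so EF ≈ 50.573.
Semiperimeter s = (23.02+50.573+36.63)/2 = 55.111.
Perimeter = 23.02 + 50.573 + 36.63 = 110.22.

110.22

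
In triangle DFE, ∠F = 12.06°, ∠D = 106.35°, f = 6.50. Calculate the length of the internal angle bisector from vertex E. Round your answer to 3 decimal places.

9.170

The third angle is ∠E = 180° − ∠D − ∠F = 61.59°.
Law of sines: d = f·sin D/sin F ≈ 29.852.
Law of sines: e = f·sin E/sin F ≈ 27.363.
The bisector from E has length 2·d·f·cos(∠E/2)/(d+f) ≈ 9.1703.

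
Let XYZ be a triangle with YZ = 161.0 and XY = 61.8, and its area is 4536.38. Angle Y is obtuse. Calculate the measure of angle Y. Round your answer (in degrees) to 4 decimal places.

From area = ½·XY·YZ·sin Y, we get sin Y = 2·area/(XY·YZ) ≈ 0.91185.
Taking the obtuse solution, ∠Y ≈ 114.24°.

114.2372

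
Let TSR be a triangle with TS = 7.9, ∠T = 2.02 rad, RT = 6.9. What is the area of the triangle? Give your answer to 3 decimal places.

24.551

Area = ½·RT·TS·sin T ≈ 24.551.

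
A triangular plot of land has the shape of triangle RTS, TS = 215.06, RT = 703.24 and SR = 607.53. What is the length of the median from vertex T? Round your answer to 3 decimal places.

Median from T: ½√(2·RT² + 2·TS² − SR²) ≈ 422.05.

m_T ≈ 422.049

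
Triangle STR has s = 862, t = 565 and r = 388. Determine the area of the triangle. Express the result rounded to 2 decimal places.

area ≈ 85714.06

Semiperimeter p = (862 + 565 + 388)/2 = 907.5.
Heron's formula: area = √(907.5·45.5·342.5·519.5) ≈ 85714.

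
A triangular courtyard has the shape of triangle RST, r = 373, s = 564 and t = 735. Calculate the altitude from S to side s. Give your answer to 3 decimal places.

h_S ≈ 365.670

Semiperimeter p = (373 + 564 + 735)/2 = 836.
Heron's formula: area = √(836·463·272·101) ≈ 1.0312e+05.
The altitude from S has length 2·area/s ≈ 365.67.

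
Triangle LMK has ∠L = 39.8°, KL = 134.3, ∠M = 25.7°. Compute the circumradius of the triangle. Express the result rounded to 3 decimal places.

The third angle is ∠K = 180° − ∠L − ∠M = 114.50°.
Law of sines: MK = KL·sin L/sin M ≈ 198.24.
Law of sines: LM = KL·sin K/sin M ≈ 281.81.
Circumradius = KL/(2 sin M) ≈ 154.85.

R ≈ 154.845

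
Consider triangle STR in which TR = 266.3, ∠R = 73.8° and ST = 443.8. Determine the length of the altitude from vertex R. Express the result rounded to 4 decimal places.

h_R ≈ 251.8142

Law of sines: sin S = TR·sin R/ST ≈ 0.57622.
Since ST ≥ TR, only the acute value applies: ∠S ≈ 35.19°.
Then ∠T = 180° − ∠R − ∠S ≈ 71.01°.
Law of sines gives RS = ST·sin T/sin R ≈ 437.01.
Area = ½·ST·TR·sin T ≈ 55878.
The altitude from R has length 2·area/ST ≈ 251.81.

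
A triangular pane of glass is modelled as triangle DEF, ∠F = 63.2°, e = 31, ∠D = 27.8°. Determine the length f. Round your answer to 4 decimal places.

27.6744

The third angle is ∠E = 180° − ∠F − ∠D = 89.00°.
Law of sines: f = e·sin F/sin E ≈ 27.674.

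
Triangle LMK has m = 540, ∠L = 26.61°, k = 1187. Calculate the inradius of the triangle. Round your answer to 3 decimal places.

r ≈ 116.162

By the law of cosines, l² = m² + k² − 2·m·k·cos L = 5.544e+05, so l ≈ 744.58.
Area = ½·m·k·sin L ≈ 1.4355e+05.
Semiperimeter s = (744.58+540+1187)/2 = 1235.8.
Inradius = area/s = 1.4355e+05/1235.8 ≈ 116.16.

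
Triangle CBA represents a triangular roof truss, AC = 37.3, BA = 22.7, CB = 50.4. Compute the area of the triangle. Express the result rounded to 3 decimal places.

392.607

Semiperimeter s = (22.7 + 37.3 + 50.4)/2 = 55.2.
Heron's formula: area = √(55.2·32.5·17.9·4.8) ≈ 392.61.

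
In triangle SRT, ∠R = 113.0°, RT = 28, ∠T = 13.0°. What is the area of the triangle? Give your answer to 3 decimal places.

The third angle is ∠S = 180° − ∠R − ∠T = 54.00°.
Law of sines: TS = RT·sin R/sin S ≈ 31.859.
Law of sines: SR = RT·sin T/sin S ≈ 7.7855.
Area = ½·RT·TS·sin T ≈ 100.33.

area ≈ 100.333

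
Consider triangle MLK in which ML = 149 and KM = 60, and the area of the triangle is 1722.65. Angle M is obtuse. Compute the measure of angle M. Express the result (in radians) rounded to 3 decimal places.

From area = ½·KM·ML·sin M, we get sin M = 2·area/(KM·ML) ≈ 0.38538.
Taking the obtuse solution, ∠M ≈ 2.746 rad.

2.746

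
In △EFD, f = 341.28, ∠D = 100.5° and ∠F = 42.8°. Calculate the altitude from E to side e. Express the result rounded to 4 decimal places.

The third angle is ∠E = 180° − ∠F − ∠D = 36.70°.
Law of sines: e = f·sin E/sin F ≈ 300.18.
Law of sines: d = f·sin D/sin F ≈ 493.88.
Area = ½·f·e·sin D ≈ 50366.
The altitude from E has length 2·area/e ≈ 335.57.

h_E ≈ 335.5652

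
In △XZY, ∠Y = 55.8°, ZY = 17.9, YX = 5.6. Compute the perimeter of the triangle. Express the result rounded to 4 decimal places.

perimeter ≈ 38.9623

By the law of cosines, XZ² = ZY² + YX² − 2·ZY·YX·cos Y = 239.08, so XZ ≈ 15.462.
Semiperimeter s = (17.9+5.6+15.462)/2 = 19.481.
Perimeter = 17.9 + 5.6 + 15.462 = 38.962.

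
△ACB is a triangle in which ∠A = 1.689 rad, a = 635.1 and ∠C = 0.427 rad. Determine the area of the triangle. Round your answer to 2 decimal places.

The third angle is ∠B = π − ∠A − ∠C = 1.026 rad.
Law of sines: c = a·sin C/sin A ≈ 264.87.
Law of sines: b = a·sin B/sin A ≈ 546.84.
Area = ½·a·c·sin B ≈ 71915.

71915.38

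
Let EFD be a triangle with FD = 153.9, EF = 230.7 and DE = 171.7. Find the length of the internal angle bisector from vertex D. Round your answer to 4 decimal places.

t_D ≈ 114.7117

By the law of cosines, cos D = (FD² + DE² − EF²) / (2·FD·DE) ≈ -0.00107, so ∠D ≈ 90.06°.
The bisector from D has length 2·FD·DE·cos(∠D/2)/(FD+DE) ≈ 114.71.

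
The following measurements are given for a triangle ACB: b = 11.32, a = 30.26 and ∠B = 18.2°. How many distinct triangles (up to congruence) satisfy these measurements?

a·sin B = 30.26·sin(18.2°) ≈ 9.451.
Since a sin B < b < a (9.451 < 11.32 < 30.26), two triangles exist.

2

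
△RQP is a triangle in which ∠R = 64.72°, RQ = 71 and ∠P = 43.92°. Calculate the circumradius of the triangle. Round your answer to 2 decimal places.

51.18

The third angle is ∠Q = 180° − ∠P − ∠R = 71.36°.
Law of sines: QP = RQ·sin R/sin P ≈ 92.554.
Law of sines: PR = RQ·sin Q/sin P ≈ 96.988.
Circumradius = RQ/(2 sin P) ≈ 51.178.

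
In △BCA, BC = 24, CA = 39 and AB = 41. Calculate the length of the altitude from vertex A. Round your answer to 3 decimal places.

Semiperimeter s = (39 + 41 + 24)/2 = 52.
Heron's formula: area = √(52·13·11·28) ≈ 456.3.
The altitude from A has length 2·area/BC ≈ 38.025.

38.025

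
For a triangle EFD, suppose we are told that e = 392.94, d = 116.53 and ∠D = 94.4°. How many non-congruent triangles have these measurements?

0

e·sin D = 392.94·sin(94.4°) ≈ 391.8.
Since ∠D is not acute, a triangle exists only if d > e; here d ≤ e, so there is no triangle.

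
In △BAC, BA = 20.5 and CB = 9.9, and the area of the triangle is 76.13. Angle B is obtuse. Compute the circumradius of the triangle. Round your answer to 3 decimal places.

R ≈ 18.692

From area = ½·CB·BA·sin B, we get sin B = 2·area/(CB·BA) ≈ 0.75023.
Taking the obtuse solution, ∠B ≈ 131.39°.
Law of cosines then gives AC ≈ 28.047.
Circumradius = AC/(2 sin B) ≈ 18.692.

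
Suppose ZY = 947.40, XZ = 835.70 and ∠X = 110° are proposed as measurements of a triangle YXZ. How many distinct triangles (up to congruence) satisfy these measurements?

XZ·sin X = 835.70·sin(110°) ≈ 785.3.
Since ∠X is not acute, a triangle exists only if ZY > XZ; here ZY > XZ, so there is exactly one triangle.

1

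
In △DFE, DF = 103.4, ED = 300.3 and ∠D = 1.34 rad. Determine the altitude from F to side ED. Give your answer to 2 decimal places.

By the law of cosines, FE² = ED² + DF² − 2·ED·DF·cos D = 86666, so FE ≈ 294.39.
Area = ½·ED·DF·sin D ≈ 15114.
The altitude from F has length 2·area/ED ≈ 100.66.

100.66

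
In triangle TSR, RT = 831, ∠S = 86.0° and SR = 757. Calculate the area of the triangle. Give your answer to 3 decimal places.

area ≈ 150898.737

Law of sines: sin T = SR·sin S/RT ≈ 0.90873.
Since RT ≥ SR, only the acute value applies: ∠T ≈ 65.33°.
Then ∠R = 180° − ∠S − ∠T ≈ 28.67°.
Law of sines gives TS = RT·sin R/sin S ≈ 399.65.
Area = ½·RT·SR·sin R ≈ 1.509e+05.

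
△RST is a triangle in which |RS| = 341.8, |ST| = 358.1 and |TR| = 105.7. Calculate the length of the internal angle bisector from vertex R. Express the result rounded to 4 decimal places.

113.9880

By the law of cosines, cos R = (|TR|² + |RS|² − |ST|²) / (2·|TR|·|RS|) ≈ -0.00326, so ∠R ≈ 90.19°.
The bisector from R has length 2·|TR|·|RS|·cos(∠R/2)/(|TR|+|RS|) ≈ 113.99.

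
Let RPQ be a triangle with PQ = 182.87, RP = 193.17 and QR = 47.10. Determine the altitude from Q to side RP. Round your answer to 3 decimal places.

Semiperimeter s = (182.87 + 47.1 + 193.17)/2 = 211.57.
Heron's formula: area = √(211.57·28.7·164.47·18.4) ≈ 4286.7.
The altitude from Q has length 2·area/RP ≈ 44.382.

44.382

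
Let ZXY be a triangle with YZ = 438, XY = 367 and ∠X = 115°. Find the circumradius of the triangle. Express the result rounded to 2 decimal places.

Law of sines: sin Z = XY·sin X/YZ ≈ 0.75939.
Since YZ ≥ XY, only the acute value applies: ∠Z ≈ 49.41°.
Then ∠Y = 180° − ∠X − ∠Z ≈ 15.59°.
Law of sines gives ZX = YZ·sin Y/sin X ≈ 129.88.
Circumradius = YZ/(2 sin X) ≈ 241.64.

R ≈ 241.64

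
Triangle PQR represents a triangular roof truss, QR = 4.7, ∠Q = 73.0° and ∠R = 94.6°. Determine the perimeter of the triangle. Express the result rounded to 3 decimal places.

perimeter ≈ 47.448

The third angle is ∠P = 180° − ∠Q − ∠R = 12.40°.
Law of sines: RP = QR·sin Q/sin P ≈ 20.931.
Law of sines: PQ = QR·sin R/sin P ≈ 21.817.
Semiperimeter s = (4.7+20.931+21.817)/2 = 23.724.
Perimeter = 4.7 + 20.931 + 21.817 = 47.448.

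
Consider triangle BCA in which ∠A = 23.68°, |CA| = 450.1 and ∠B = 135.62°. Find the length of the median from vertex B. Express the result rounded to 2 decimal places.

m_B ≈ 92.88

The third angle is ∠C = 180° − ∠A − ∠B = 20.70°.
Law of sines: |AB| = |CA|·sin C/sin B ≈ 227.47.
Law of sines: |BC| = |CA|·sin A/sin B ≈ 258.46.
Median from B: ½√(2·|AB|² + 2·|BC|² − |CA|²) ≈ 92.879.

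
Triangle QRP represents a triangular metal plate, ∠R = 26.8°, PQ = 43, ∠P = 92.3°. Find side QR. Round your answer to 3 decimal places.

The third angle is ∠Q = 180° − ∠R − ∠P = 60.90°.
Law of sines: QR = PQ·sin P/sin R ≈ 95.293.

95.293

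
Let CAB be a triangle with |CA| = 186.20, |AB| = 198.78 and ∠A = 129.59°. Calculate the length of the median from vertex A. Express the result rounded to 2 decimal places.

m_A ≈ 82.17

By the law of cosines, |BC|² = |CA|² + |AB|² − 2·|CA|·|AB|·cos A = 1.2136e+05, so |BC| ≈ 348.37.
Median from A: ½√(2·|CA|² + 2·|AB|² − |BC|²) ≈ 82.171.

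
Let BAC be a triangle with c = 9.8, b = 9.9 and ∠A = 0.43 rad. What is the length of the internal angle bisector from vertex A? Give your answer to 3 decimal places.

By the law of cosines, a² = c² + b² − 2·c·b·cos A = 17.674, so a ≈ 4.2041.
The bisector from A has length 2·c·b·cos(∠A/2)/(c+b) ≈ 9.623.

9.623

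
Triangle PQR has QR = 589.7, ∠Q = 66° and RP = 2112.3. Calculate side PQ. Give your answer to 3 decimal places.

2282.301

Law of sines: sin P = QR·sin Q/RP ≈ 0.25504.
Since RP ≥ QR, only the acute value applies: ∠P ≈ 14.78°.
Then ∠R = 180° − ∠Q − ∠P ≈ 99.22°.
Law of sines gives PQ = RP·sin R/sin Q ≈ 2282.3.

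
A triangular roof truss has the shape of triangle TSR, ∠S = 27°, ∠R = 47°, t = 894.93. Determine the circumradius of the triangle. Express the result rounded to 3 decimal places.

465.498

The third angle is ∠T = 180° − ∠S − ∠R = 106.00°.
Law of sines: s = t·sin S/sin T ≈ 422.66.
Law of sines: r = t·sin R/sin T ≈ 680.89.
Circumradius = t/(2 sin T) ≈ 465.5.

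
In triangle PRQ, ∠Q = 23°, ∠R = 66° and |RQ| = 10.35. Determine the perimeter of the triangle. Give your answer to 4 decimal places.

23.8513

The third angle is ∠P = 180° − ∠R − ∠Q = 91.00°.
Law of sines: |QP| = |RQ|·sin R/sin P ≈ 9.4566.
Law of sines: |PR| = |RQ|·sin Q/sin P ≈ 4.0447.
Semiperimeter s = (10.35+9.4566+4.0447)/2 = 11.926.
Perimeter = 10.35 + 9.4566 + 4.0447 = 23.851.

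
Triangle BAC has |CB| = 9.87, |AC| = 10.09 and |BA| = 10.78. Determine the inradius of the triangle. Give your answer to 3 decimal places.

2.945

Semiperimeter s = (10.09 + 9.87 + 10.78)/2 = 15.37.
Heron's formula: area = √(15.37·5.28·5.5·4.59) ≈ 45.263.
Inradius = area/s = 45.263/15.37 ≈ 2.9449.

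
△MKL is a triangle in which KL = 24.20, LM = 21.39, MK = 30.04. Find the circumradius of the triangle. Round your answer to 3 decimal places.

15.161

By the law of cosines, cos M = (LM² + MK² − KL²) / (2·LM·MK) ≈ 0.60251, so ∠M ≈ 52.95°.
Circumradius = KL/(2 sin M) ≈ 15.161.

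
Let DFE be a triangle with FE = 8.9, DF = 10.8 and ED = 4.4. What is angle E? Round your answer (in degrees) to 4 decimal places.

∠E ≈ 103.3395°

By the law of cosines, cos E = (FE² + ED² − DF²) / (2·FE·ED) ≈ -0.23072, so ∠E ≈ 103.34°.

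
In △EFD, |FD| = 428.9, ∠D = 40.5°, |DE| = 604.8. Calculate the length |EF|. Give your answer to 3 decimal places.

394.007

By the law of cosines, |EF|² = |FD|² + |DE|² − 2·|FD|·|DE|·cos D = 1.5524e+05, so |EF| ≈ 394.01.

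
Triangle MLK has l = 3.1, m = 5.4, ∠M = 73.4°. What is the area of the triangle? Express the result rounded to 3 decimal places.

Law of sines: sin L = l·sin M/m ≈ 0.55015.
Since m ≥ l, only the acute value applies: ∠L ≈ 33.38°.
Then ∠K = 180° − ∠M − ∠L ≈ 73.22°.
Law of sines gives k = m·sin K/sin M ≈ 5.395.
Area = ½·m·l·sin K ≈ 8.0137.

8.014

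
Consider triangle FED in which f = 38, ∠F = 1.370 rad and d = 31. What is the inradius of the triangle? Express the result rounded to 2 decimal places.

Law of sines: sin D = d·sin F/f ≈ 0.79940.
Since f ≥ d, only the acute value applies: ∠D ≈ 0.926 rad.
Then ∠E = π − ∠F − ∠D ≈ 0.845 rad.
Law of sines gives e = f·sin E/sin F ≈ 29.013.
Area = ½·f·d·sin E ≈ 440.67.
Semiperimeter s = (38+29.013+31)/2 = 49.007.
Inradius = area/s = 440.67/49.007 ≈ 8.9921.

8.99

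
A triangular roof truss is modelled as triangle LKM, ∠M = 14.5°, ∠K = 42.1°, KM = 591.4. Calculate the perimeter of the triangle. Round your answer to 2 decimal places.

1243.69

The third angle is ∠L = 180° − ∠K − ∠M = 123.40°.
Law of sines: ML = KM·sin K/sin L ≈ 474.93.
Law of sines: LK = KM·sin M/sin L ≈ 177.37.
Semiperimeter s = (591.4+474.93+177.37)/2 = 621.85.
Perimeter = 591.4 + 474.93 + 177.37 = 1243.7.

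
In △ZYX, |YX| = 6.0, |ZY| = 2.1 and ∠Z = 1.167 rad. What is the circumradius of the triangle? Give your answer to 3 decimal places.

Law of sines: sin X = |ZY|·sin Z/|YX| ≈ 0.32185.
Since |YX| ≥ |ZY|, only the acute value applies: ∠X ≈ 0.328 rad.
Then ∠Y = π − ∠Z − ∠X ≈ 1.647 rad.
Law of sines gives |XZ| = |YX|·sin Y/sin Z ≈ 6.5059.
Circumradius = |YX|/(2 sin Z) ≈ 3.2624.

R ≈ 3.262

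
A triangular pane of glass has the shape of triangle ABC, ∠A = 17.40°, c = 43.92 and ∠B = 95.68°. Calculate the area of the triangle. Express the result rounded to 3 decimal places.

The third angle is ∠C = 180° − ∠A − ∠B = 66.92°.
Law of sines: a = c·sin A/sin C ≈ 14.277.
Law of sines: b = c·sin B/sin C ≈ 47.507.
Area = ½·c·a·sin B ≈ 311.97.

311.975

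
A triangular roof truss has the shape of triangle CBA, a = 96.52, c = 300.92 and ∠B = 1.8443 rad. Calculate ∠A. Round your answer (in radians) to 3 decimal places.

∠A ≈ 0.277 rad

By the law of cosines, b² = a² + c² − 2·a·c·cos B = 1.1556e+05, so b ≈ 339.94.
Law of cosines again: cos A = (c² + b² − a²)/(2·c·b) ≈ 0.96191, so ∠A ≈ 0.2769 rad.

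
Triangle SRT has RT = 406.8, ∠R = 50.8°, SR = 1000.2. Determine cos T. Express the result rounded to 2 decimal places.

By the law of cosines, TS² = SR² + RT² − 2·SR·RT·cos R = 6.5156e+05, so TS ≈ 807.2.
Law of cosines again: cos T = (RT² + TS² − SR²)/(2·RT·TS) ≈ -0.27918, so ∠T ≈ 106.21°.

cos T ≈ -0.28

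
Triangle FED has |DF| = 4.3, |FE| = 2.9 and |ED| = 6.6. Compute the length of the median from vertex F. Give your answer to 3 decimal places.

1.600

Median from F: ½√(2·|DF|² + 2·|FE|² − |ED|²) ≈ 1.6.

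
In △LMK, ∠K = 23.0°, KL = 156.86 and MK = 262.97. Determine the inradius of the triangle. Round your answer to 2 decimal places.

By the law of cosines, LM² = MK² + KL² − 2·MK·KL·cos K = 17818, so LM ≈ 133.48.
Area = ½·MK·KL·sin K ≈ 8058.7.
Semiperimeter s = (262.97+156.86+133.48)/2 = 276.66.
Inradius = area/s = 8058.7/276.66 ≈ 29.129.

29.13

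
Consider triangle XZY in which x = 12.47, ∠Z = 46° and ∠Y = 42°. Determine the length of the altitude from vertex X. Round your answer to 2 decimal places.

h_X ≈ 6.01

The third angle is ∠X = 180° − ∠Z − ∠Y = 92.00°.
Law of sines: z = x·sin Z/sin X ≈ 8.9756.
Law of sines: y = x·sin Y/sin X ≈ 8.3491.
Area = ½·x·z·sin Y ≈ 37.447.
The altitude from X has length 2·area/x ≈ 6.0059.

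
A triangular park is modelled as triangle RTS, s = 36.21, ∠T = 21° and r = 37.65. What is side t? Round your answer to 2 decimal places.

By the law of cosines, t² = s² + r² − 2·s·r·cos T = 183.17, so t ≈ 13.534.

13.53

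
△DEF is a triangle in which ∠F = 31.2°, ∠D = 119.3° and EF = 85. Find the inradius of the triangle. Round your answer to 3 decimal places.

The third angle is ∠E = 180° − ∠F − ∠D = 29.50°.
Law of sines: FD = EF·sin E/sin D ≈ 47.996.
Law of sines: DE = EF·sin F/sin D ≈ 50.492.
Area = ½·EF·FD·sin F ≈ 1056.7.
Semiperimeter s = (85+47.996+50.492)/2 = 91.744.
Inradius = area/s = 1056.7/91.744 ≈ 11.518.

r ≈ 11.518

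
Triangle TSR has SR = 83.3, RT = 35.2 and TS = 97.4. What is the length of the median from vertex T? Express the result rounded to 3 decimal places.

Median from T: ½√(2·RT² + 2·TS² − SR²) ≈ 60.234.

60.234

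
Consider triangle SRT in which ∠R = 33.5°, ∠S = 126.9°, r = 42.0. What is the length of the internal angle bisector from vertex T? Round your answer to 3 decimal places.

The third angle is ∠T = 180° − ∠S − ∠R = 19.60°.
Law of sines: s = r·sin S/sin R ≈ 60.853.
Law of sines: t = r·sin T/sin R ≈ 25.526.
The bisector from T has length 2·s·r·cos(∠T/2)/(s+r) ≈ 48.973.

t_T ≈ 48.973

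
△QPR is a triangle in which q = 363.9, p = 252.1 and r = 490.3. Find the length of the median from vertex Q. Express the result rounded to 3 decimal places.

Median from Q: ½√(2·p² + 2·r² − q²) ≈ 344.77.

m_Q ≈ 344.773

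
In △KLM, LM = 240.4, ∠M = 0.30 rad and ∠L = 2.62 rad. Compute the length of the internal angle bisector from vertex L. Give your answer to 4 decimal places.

71.0977

The third angle is ∠K = π − ∠L − ∠M = 0.222 rad.
Law of sines: MK = LM·sin L/sin K ≈ 545.
Law of sines: KL = LM·sin M/sin K ≈ 323.24.
The bisector from L has length 2·KL·LM·cos(∠L/2)/(KL+LM) ≈ 71.098.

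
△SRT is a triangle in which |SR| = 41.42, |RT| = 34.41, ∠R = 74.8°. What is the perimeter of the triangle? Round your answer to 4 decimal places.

122.2228

By the law of cosines, |TS|² = |SR|² + |RT|² − 2·|SR|·|RT|·cos R = 2152.3, so |TS| ≈ 46.393.
Semiperimeter s = (34.41+46.393+41.42)/2 = 61.111.
Perimeter = 34.41 + 46.393 + 41.42 = 122.22.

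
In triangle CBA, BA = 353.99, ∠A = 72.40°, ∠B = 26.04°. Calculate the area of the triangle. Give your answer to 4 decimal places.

The third angle is ∠C = 180° − ∠B − ∠A = 81.56°.
Law of sines: AC = BA·sin B/sin C ≈ 157.1.
Law of sines: CB = BA·sin A/sin C ≈ 341.11.
Area = ½·BA·AC·sin A ≈ 26505.

area ≈ 26504.7580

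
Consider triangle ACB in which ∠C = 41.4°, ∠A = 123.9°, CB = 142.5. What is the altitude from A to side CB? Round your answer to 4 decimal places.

28.8109

The third angle is ∠B = 180° − ∠A − ∠C = 14.70°.
Law of sines: BA = CB·sin C/sin A ≈ 113.54.
Law of sines: AC = CB·sin B/sin A ≈ 43.566.
Area = ½·CB·BA·sin B ≈ 2052.8.
The altitude from A has length 2·area/CB ≈ 28.811.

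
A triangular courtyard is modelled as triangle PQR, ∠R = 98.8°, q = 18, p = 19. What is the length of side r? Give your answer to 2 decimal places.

By the law of cosines, r² = p² + q² − 2·p·q·cos R = 789.64, so r ≈ 28.101.

28.10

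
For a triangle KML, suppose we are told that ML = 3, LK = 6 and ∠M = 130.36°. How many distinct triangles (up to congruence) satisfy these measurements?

ML·sin M = 3·sin(130.36°) ≈ 2.286.
Since ∠M is not acute, a triangle exists only if LK > ML; here LK > ML, so there is exactly one triangle.

1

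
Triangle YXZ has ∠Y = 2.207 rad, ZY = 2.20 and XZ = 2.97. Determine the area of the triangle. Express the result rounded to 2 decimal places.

area ≈ 0.95

Law of sines: sin X = ZY·sin Y/XZ ≈ 0.59582.
Since XZ ≥ ZY, only the acute value applies: ∠X ≈ 0.638 rad.
Then ∠Z = π − ∠Y − ∠X ≈ 0.296 rad.
Law of sines gives YX = XZ·sin Z/sin Y ≈ 1.0781.
Area = ½·XZ·ZY·sin Z ≈ 0.95393.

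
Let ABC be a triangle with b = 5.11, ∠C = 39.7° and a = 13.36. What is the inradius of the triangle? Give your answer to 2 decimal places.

By the law of cosines, c² = a² + b² − 2·a·b·cos C = 99.549, so c ≈ 9.9774.
Area = ½·a·b·sin C ≈ 21.804.
Semiperimeter s = (13.36+5.11+9.9774)/2 = 14.224.
Inradius = area/s = 21.804/14.224 ≈ 1.5329.

r ≈ 1.53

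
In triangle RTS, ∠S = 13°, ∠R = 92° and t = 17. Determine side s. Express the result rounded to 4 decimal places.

The third angle is ∠T = 180° − ∠S − ∠R = 75.00°.
Law of sines: s = t·sin S/sin T ≈ 3.9591.

3.9591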